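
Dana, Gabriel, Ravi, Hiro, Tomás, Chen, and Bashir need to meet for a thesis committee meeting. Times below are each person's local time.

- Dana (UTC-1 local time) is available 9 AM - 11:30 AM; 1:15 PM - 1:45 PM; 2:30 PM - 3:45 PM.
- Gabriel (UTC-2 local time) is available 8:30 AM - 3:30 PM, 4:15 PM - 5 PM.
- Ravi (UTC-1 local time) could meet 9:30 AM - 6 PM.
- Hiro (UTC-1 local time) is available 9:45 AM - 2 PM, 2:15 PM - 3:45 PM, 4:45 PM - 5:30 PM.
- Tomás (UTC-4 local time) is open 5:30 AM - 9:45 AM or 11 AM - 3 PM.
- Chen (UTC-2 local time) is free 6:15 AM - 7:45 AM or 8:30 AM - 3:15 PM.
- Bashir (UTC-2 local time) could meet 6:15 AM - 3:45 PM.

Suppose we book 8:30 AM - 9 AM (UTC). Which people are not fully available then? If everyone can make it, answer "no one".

Dana, Gabriel, Hiro, Ravi, Tomás

Dana in UTC: 10:00-12:30, 14:15-14:45, 15:30-16:45 (add 1h to convert from UTC-1).
Gabriel in UTC: 10:30-17:30, 18:15-19:00 (add 2h to convert from UTC-2).
Ravi in UTC: 10:30-19:00 (add 1h to convert from UTC-1).
Hiro in UTC: 10:45-15:00, 15:15-16:45, 17:45-18:30 (add 1h to convert from UTC-1).
Tomás in UTC: 09:30-13:45, 15:00-19:00 (add 4h to convert from UTC-4).
Chen in UTC: 08:15-09:45, 10:30-17:15 (add 2h to convert from UTC-2).
Bashir in UTC: 08:15-17:45 (add 2h to convert from UTC-2).
Dana: not fully free for 08:30-09:00. Gabriel: not fully free for 08:30-09:00. Ravi: not fully free for 08:30-09:00. Hiro: not fully free for 08:30-09:00. Tomás: not fully free for 08:30-09:00. Chen: free for 08:30-09:00. Bashir: free for 08:30-09:00.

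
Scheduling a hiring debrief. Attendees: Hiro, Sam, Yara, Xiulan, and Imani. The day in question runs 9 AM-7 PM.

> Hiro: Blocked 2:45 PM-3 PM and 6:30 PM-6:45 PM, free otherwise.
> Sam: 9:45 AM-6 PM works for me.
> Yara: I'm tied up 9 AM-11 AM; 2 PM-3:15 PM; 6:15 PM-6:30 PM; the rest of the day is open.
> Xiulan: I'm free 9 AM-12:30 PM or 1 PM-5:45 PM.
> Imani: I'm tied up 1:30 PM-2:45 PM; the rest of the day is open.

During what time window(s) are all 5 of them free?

11:00-12:30, 13:00-13:30, 15:15-17:45

Hiro free: 09:00-14:45, 15:00-18:30, 18:45-19:00 (invert busy blocks within the working day).
Sam free: 09:45-18:00.
Yara free: 11:00-14:00, 15:15-18:15, 18:30-19:00 (invert busy blocks within the working day).
Xiulan free: 09:00-12:30, 13:00-17:45.
Imani free: 09:00-13:30, 14:45-19:00 (invert busy blocks within the working day).
Hiro ∩ Sam: 09:45-14:45, 15:00-18:00.
Hiro ∩ Sam ∩ Yara: 11:00-14:00, 15:15-18:00.
Hiro ∩ Sam ∩ Yara ∩ Xiulan: 11:00-12:30, 13:00-14:00, 15:15-17:45.
Hiro ∩ Sam ∩ Yara ∩ Xiulan ∩ Imani: 11:00-12:30, 13:00-13:30, 15:15-17:45.
Those are the intersection windows.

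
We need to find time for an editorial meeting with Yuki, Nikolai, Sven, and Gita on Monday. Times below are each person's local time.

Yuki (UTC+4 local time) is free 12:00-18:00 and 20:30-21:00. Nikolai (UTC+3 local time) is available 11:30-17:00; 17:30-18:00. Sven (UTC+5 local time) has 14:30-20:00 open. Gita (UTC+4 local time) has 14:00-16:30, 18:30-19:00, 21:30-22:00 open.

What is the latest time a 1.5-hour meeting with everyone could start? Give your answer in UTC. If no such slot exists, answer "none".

Yuki in UTC: 08:00-14:00, 16:30-17:00 (subtract 4h to convert from UTC+4).
Nikolai in UTC: 08:30-14:00, 14:30-15:00 (subtract 3h to convert from UTC+3).
Sven in UTC: 09:30-15:00 (subtract 5h to convert from UTC+5).
Gita in UTC: 10:00-12:30, 14:30-15:00, 17:30-18:00 (subtract 4h to convert from UTC+4).
Yuki ∩ Nikolai: 08:30-14:00.
Yuki ∩ Nikolai ∩ Sven: 09:30-14:00.
Yuki ∩ Nikolai ∩ Sven ∩ Gita: 10:00-12:30.
So the common availability across everyone is 10:00-12:30.
The last common window of at least 90 minutes is 10:00-12:30; a 90-minute meeting can start as late as 11:00 and still end by 12:30.

11:00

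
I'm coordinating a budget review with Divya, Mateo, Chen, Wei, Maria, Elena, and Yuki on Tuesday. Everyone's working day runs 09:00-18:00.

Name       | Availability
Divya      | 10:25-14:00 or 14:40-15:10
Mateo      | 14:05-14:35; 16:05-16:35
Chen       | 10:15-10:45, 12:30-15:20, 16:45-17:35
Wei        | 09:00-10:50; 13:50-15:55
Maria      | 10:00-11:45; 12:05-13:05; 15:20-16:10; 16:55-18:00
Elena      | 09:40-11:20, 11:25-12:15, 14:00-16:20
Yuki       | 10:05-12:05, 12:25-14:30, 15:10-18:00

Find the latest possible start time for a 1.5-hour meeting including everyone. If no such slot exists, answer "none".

Divya ∩ Mateo: ∅.
Divya ∩ Mateo ∩ Chen: ∅.
Divya ∩ Mateo ∩ Chen ∩ Wei: ∅.
Divya ∩ Mateo ∩ Chen ∩ Wei ∩ Maria: ∅.
Divya ∩ Mateo ∩ Chen ∩ Wei ∩ Maria ∩ Elena: ∅.
Divya ∩ Mateo ∩ Chen ∩ Wei ∩ Maria ∩ Elena ∩ Yuki: ∅.
There is no time when everyone is free.
No common window is at least 90 minutes long.

none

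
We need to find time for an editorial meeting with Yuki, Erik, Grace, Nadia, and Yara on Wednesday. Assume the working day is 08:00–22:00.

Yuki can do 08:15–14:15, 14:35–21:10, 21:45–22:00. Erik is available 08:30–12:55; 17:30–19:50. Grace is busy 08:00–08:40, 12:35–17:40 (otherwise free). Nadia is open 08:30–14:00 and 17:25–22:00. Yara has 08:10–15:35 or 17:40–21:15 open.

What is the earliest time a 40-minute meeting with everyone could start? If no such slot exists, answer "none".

08:40

Yuki free: 08:15-14:15, 14:35-21:10, 21:45-22:00.
Erik free: 08:30-12:55, 17:30-19:50.
Grace free: 08:40-12:35, 17:40-22:00 (invert busy blocks within the working day).
Nadia free: 08:30-14:00, 17:25-22:00.
Yara free: 08:10-15:35, 17:40-21:15.
Yuki ∩ Erik: 08:30-12:55, 17:30-19:50.
Yuki ∩ Erik ∩ Grace: 08:40-12:35, 17:40-19:50.
Yuki ∩ Erik ∩ Grace ∩ Nadia: 08:40-12:35, 17:40-19:50.
Yuki ∩ Erik ∩ Grace ∩ Nadia ∩ Yara: 08:40-12:35, 17:40-19:50.
So the common availability across everyone is 08:40-12:35, 17:40-19:50.
The first common window of at least 40 minutes is 08:40-12:35, so the earliest start is 08:40.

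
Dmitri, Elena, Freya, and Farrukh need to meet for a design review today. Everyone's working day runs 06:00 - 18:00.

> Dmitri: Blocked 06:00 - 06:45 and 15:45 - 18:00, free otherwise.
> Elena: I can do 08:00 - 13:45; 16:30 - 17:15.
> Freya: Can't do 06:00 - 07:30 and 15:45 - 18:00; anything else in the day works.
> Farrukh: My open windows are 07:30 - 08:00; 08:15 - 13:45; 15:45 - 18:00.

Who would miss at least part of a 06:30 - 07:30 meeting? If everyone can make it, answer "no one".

Dmitri, Elena, Farrukh, Freya

Dmitri free: 06:45-15:45 (invert busy blocks within the working day).
Elena free: 08:00-13:45, 16:30-17:15.
Freya free: 07:30-15:45 (invert busy blocks within the working day).
Farrukh free: 07:30-08:00, 08:15-13:45, 15:45-18:00.
Dmitri: not fully free for 06:30-07:30. Elena: not fully free for 06:30-07:30. Freya: not fully free for 06:30-07:30. Farrukh: not fully free for 06:30-07:30.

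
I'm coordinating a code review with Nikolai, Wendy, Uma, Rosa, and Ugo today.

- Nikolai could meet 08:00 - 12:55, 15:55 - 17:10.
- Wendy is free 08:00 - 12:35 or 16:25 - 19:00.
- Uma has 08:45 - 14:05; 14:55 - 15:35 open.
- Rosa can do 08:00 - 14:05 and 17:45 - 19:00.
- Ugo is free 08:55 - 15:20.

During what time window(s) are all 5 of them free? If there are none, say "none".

Nikolai ∩ Wendy: 08:00-12:35, 16:25-17:10.
Nikolai ∩ Wendy ∩ Uma: 08:45-12:35.
Nikolai ∩ Wendy ∩ Uma ∩ Rosa: 08:45-12:35.
Nikolai ∩ Wendy ∩ Uma ∩ Rosa ∩ Ugo: 08:55-12:35.

08:55-12:35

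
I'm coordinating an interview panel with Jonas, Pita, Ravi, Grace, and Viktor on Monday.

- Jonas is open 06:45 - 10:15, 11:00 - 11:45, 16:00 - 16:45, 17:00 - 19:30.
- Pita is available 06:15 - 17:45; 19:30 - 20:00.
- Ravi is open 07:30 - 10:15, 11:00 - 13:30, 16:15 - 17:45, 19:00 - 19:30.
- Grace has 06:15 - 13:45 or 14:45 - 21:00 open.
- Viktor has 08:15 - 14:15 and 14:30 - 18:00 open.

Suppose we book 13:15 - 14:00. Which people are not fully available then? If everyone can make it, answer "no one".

Jonas: not fully free for 13:15-14:00. Pita: free for 13:15-14:00. Ravi: not fully free for 13:15-14:00. Grace: not fully free for 13:15-14:00. Viktor: free for 13:15-14:00.

Grace, Jonas, Ravi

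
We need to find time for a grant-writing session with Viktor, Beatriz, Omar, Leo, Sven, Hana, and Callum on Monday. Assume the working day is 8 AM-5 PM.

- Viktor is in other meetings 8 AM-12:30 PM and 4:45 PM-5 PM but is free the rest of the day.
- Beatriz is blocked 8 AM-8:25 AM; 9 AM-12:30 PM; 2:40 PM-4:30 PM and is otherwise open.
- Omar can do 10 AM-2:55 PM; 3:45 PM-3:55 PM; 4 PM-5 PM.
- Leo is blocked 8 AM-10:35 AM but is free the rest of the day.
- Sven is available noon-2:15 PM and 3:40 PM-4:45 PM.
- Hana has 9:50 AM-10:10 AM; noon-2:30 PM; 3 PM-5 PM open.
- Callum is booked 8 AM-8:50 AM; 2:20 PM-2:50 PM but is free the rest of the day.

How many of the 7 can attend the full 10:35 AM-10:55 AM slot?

3

Viktor free: 12:30-16:45 (invert busy blocks within the working day).
Beatriz free: 08:25-09:00, 12:30-14:40, 16:30-17:00 (invert busy blocks within the working day).
Omar free: 10:00-14:55, 15:45-15:55, 16:00-17:00.
Leo free: 10:35-17:00 (invert busy blocks within the working day).
Sven free: 12:00-14:15, 15:40-16:45.
Hana free: 09:50-10:10, 12:00-14:30, 15:00-17:00.
Callum free: 08:50-14:20, 14:50-17:00 (invert busy blocks within the working day).
Omar, Leo, and Callum can make the full 10:35-10:55 slot — that's 3.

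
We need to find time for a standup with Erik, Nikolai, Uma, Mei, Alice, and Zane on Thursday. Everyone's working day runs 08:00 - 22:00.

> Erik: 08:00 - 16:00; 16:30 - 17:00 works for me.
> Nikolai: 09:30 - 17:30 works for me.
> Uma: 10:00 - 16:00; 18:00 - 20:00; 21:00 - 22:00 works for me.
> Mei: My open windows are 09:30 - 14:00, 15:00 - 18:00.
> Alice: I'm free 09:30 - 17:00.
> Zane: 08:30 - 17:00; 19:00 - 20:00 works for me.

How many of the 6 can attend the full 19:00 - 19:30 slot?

2

Uma and Zane can make the full 19:00-19:30 slot — that's 2.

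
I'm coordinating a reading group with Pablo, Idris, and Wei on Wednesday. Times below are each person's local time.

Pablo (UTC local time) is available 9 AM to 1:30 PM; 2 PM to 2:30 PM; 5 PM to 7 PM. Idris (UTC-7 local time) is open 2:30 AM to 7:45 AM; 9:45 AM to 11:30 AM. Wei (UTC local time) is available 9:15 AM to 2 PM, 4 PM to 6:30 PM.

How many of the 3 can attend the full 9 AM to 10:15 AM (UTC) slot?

Pablo in UTC: 09:00-13:30, 14:00-14:30, 17:00-19:00.
Idris in UTC: 09:30-14:45, 16:45-18:30 (add 7h to convert from UTC-7).
Wei in UTC: 09:15-14:00, 16:00-18:30.
Pablo can make the full 09:00-10:15 slot — that's 1.

1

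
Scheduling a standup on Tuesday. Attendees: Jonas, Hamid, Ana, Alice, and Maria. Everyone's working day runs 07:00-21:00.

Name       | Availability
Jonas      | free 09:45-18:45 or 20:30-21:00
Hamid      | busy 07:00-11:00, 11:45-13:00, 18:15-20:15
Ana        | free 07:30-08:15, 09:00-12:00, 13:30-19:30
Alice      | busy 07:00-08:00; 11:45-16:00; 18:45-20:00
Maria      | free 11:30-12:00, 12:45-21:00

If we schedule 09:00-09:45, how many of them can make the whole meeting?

Jonas free: 09:45-18:45, 20:30-21:00.
Hamid free: 11:00-11:45, 13:00-18:15, 20:15-21:00 (invert busy blocks within the working day).
Ana free: 07:30-08:15, 09:00-12:00, 13:30-19:30.
Alice free: 08:00-11:45, 16:00-18:45, 20:00-21:00 (invert busy blocks within the working day).
Maria free: 11:30-12:00, 12:45-21:00.
Ana and Alice can make the full 09:00-09:45 slot — that's 2.

2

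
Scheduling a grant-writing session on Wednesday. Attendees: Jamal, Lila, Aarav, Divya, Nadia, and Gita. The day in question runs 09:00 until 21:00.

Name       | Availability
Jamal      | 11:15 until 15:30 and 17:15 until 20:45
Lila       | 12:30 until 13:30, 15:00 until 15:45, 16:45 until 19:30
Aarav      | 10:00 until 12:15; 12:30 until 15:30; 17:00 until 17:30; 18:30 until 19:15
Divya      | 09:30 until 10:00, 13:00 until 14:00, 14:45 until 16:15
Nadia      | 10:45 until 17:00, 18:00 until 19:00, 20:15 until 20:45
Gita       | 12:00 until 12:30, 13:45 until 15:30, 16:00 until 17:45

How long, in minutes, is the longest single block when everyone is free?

Jamal ∩ Lila: 12:30-13:30, 15:00-15:30, 17:15-19:30.
Jamal ∩ Lila ∩ Aarav: 12:30-13:30, 15:00-15:30, 17:15-17:30, 18:30-19:15.
Jamal ∩ Lila ∩ Aarav ∩ Divya: 13:00-13:30, 15:00-15:30.
Jamal ∩ Lila ∩ Aarav ∩ Divya ∩ Nadia: 13:00-13:30, 15:00-15:30.
Jamal ∩ Lila ∩ Aarav ∩ Divya ∩ Nadia ∩ Gita: 15:00-15:30.
Those are the intersection windows.
The longest is 15:00-15:30 at 30 minutes.

30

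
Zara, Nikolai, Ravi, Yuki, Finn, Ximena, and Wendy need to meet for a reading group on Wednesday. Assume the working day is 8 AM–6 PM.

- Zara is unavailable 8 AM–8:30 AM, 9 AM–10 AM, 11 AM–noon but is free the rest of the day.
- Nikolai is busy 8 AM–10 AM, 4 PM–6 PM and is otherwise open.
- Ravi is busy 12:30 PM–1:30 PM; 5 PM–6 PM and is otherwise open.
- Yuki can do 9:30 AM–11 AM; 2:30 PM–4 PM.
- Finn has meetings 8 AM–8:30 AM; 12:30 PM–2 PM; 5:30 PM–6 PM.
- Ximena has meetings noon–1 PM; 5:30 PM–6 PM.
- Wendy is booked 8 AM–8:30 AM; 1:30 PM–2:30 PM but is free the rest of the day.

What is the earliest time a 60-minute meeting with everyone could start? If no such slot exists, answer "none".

Zara free: 08:30-09:00, 10:00-11:00, 12:00-18:00 (invert busy blocks within the working day).
Nikolai free: 10:00-16:00 (invert busy blocks within the working day).
Ravi free: 08:00-12:30, 13:30-17:00 (invert busy blocks within the working day).
Yuki free: 09:30-11:00, 14:30-16:00.
Finn free: 08:30-12:30, 14:00-17:30 (invert busy blocks within the working day).
Ximena free: 08:00-12:00, 13:00-17:30 (invert busy blocks within the working day).
Wendy free: 08:30-13:30, 14:30-18:00 (invert busy blocks within the working day).
Zara ∩ Nikolai: 10:00-11:00, 12:00-16:00.
Zara ∩ Nikolai ∩ Ravi: 10:00-11:00, 12:00-12:30, 13:30-16:00.
Zara ∩ Nikolai ∩ Ravi ∩ Yuki: 10:00-11:00, 14:30-16:00.
Zara ∩ Nikolai ∩ Ravi ∩ Yuki ∩ Finn: 10:00-11:00, 14:30-16:00.
Zara ∩ Nikolai ∩ Ravi ∩ Yuki ∩ Finn ∩ Ximena: 10:00-11:00, 14:30-16:00.
Zara ∩ Nikolai ∩ Ravi ∩ Yuki ∩ Finn ∩ Ximena ∩ Wendy: 10:00-11:00, 14:30-16:00.
Those are the intersection windows.
The first common window of at least 60 minutes is 10:00-11:00, so the earliest start is 10:00.

10:00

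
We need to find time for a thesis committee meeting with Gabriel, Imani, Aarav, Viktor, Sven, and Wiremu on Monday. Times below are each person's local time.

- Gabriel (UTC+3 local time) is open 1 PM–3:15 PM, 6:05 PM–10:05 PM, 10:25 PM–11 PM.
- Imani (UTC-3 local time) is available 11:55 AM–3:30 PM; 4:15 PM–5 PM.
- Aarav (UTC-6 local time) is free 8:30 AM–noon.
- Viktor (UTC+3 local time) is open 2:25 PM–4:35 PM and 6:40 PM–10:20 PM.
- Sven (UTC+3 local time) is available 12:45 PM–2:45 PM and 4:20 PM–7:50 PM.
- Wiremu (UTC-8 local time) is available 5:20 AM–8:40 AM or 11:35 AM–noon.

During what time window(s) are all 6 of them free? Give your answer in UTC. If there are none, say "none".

Gabriel in UTC: 10:00-12:15, 15:05-19:05, 19:25-20:00 (subtract 3h to convert from UTC+3).
Imani in UTC: 14:55-18:30, 19:15-20:00 (add 3h to convert from UTC-3).
Aarav in UTC: 14:30-18:00 (add 6h to convert from UTC-6).
Viktor in UTC: 11:25-13:35, 15:40-19:20 (subtract 3h to convert from UTC+3).
Sven in UTC: 09:45-11:45, 13:20-16:50 (subtract 3h to convert from UTC+3).
Wiremu in UTC: 13:20-16:40, 19:35-20:00 (add 8h to convert from UTC-8).
Gabriel ∩ Imani: 15:05-18:30, 19:25-20:00.
Gabriel ∩ Imani ∩ Aarav: 15:05-18:00.
Gabriel ∩ Imani ∩ Aarav ∩ Viktor: 15:40-18:00.
Gabriel ∩ Imani ∩ Aarav ∩ Viktor ∩ Sven: 15:40-16:50.
Gabriel ∩ Imani ∩ Aarav ∩ Viktor ∩ Sven ∩ Wiremu: 15:40-16:40.

15:40-16:40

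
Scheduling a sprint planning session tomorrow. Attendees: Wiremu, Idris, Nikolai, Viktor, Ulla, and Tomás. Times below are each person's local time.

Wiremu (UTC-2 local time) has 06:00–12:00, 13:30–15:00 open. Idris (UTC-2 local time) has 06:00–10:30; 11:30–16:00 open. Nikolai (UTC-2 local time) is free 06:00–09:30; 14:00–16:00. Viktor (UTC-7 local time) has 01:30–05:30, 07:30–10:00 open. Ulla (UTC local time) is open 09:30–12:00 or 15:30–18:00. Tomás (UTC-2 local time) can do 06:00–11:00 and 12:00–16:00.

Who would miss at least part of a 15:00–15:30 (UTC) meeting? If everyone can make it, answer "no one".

Wiremu in UTC: 08:00-14:00, 15:30-17:00 (add 2h to convert from UTC-2).
Idris in UTC: 08:00-12:30, 13:30-18:00 (add 2h to convert from UTC-2).
Nikolai in UTC: 08:00-11:30, 16:00-18:00 (add 2h to convert from UTC-2).
Viktor in UTC: 08:30-12:30, 14:30-17:00 (add 7h to convert from UTC-7).
Ulla in UTC: 09:30-12:00, 15:30-18:00.
Tomás in UTC: 08:00-13:00, 14:00-18:00 (add 2h to convert from UTC-2).
Wiremu: not fully free for 15:00-15:30. Idris: free for 15:00-15:30. Nikolai: not fully free for 15:00-15:30. Viktor: free for 15:00-15:30. Ulla: not fully free for 15:00-15:30. Tomás: free for 15:00-15:30.

Nikolai, Ulla, Wiremu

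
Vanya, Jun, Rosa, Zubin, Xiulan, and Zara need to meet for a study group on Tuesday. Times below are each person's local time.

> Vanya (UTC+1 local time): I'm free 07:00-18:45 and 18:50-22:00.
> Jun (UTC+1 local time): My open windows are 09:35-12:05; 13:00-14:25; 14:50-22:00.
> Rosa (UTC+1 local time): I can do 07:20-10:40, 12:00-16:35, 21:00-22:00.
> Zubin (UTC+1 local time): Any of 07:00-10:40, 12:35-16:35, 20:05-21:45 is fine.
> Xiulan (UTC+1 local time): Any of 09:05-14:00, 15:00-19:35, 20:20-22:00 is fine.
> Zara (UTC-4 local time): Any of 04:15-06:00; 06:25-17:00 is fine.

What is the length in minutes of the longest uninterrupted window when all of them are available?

95

Vanya in UTC: 06:00-17:45, 17:50-21:00 (subtract 1h to convert from UTC+1).
Jun in UTC: 08:35-11:05, 12:00-13:25, 13:50-21:00 (subtract 1h to convert from UTC+1).
Rosa in UTC: 06:20-09:40, 11:00-15:35, 20:00-21:00 (subtract 1h to convert from UTC+1).
Zubin in UTC: 06:00-09:40, 11:35-15:35, 19:05-20:45 (subtract 1h to convert from UTC+1).
Xiulan in UTC: 08:05-13:00, 14:00-18:35, 19:20-21:00 (subtract 1h to convert from UTC+1).
Zara in UTC: 08:15-10:00, 10:25-21:00 (add 4h to convert from UTC-4).
Vanya ∩ Jun: 08:35-11:05, 12:00-13:25, 13:50-17:45, 17:50-21:00.
Vanya ∩ Jun ∩ Rosa: 08:35-09:40, 11:00-11:05, 12:00-13:25, 13:50-15:35, 20:00-21:00.
Vanya ∩ Jun ∩ Rosa ∩ Zubin: 08:35-09:40, 12:00-13:25, 13:50-15:35, 20:00-20:45.
Vanya ∩ Jun ∩ Rosa ∩ Zubin ∩ Xiulan: 08:35-09:40, 12:00-13:00, 14:00-15:35, 20:00-20:45.
Vanya ∩ Jun ∩ Rosa ∩ Zubin ∩ Xiulan ∩ Zara: 08:35-09:40, 12:00-13:00, 14:00-15:35, 20:00-20:45.
The longest is 14:00-15:35 at 95 minutes.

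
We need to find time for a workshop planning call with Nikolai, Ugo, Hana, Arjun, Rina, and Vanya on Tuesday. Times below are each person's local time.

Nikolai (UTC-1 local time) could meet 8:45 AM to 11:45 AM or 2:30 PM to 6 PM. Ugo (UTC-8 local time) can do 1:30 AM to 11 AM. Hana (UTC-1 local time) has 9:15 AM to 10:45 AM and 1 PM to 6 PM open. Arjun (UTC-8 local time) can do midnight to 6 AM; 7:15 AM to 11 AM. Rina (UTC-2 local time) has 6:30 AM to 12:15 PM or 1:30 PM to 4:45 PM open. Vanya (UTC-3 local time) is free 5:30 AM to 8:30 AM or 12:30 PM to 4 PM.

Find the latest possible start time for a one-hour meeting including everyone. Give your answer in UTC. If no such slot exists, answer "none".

Nikolai in UTC: 09:45-12:45, 15:30-19:00 (add 1h to convert from UTC-1).
Ugo in UTC: 09:30-19:00 (add 8h to convert from UTC-8).
Hana in UTC: 10:15-11:45, 14:00-19:00 (add 1h to convert from UTC-1).
Arjun in UTC: 08:00-14:00, 15:15-19:00 (add 8h to convert from UTC-8).
Rina in UTC: 08:30-14:15, 15:30-18:45 (add 2h to convert from UTC-2).
Vanya in UTC: 08:30-11:30, 15:30-19:00 (add 3h to convert from UTC-3).
Nikolai ∩ Ugo: 09:45-12:45, 15:30-19:00.
Nikolai ∩ Ugo ∩ Hana: 10:15-11:45, 15:30-19:00.
Nikolai ∩ Ugo ∩ Hana ∩ Arjun: 10:15-11:45, 15:30-19:00.
Nikolai ∩ Ugo ∩ Hana ∩ Arjun ∩ Rina: 10:15-11:45, 15:30-18:45.
Nikolai ∩ Ugo ∩ Hana ∩ Arjun ∩ Rina ∩ Vanya: 10:15-11:30, 15:30-18:45.
The last common window of at least 60 minutes is 15:30-18:45; a 60-minute meeting can start as late as 17:45 and still end by 18:45.

17:45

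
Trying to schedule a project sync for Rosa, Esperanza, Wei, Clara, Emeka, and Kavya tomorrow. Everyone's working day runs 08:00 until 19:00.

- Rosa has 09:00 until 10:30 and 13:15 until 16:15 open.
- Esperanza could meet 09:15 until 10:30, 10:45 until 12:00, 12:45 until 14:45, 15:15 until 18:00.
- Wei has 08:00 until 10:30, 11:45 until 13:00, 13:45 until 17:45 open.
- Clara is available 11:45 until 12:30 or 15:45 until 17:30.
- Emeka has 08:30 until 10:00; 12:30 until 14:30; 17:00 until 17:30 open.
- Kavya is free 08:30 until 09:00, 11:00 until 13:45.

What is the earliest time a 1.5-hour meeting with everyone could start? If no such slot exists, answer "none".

none

Rosa ∩ Esperanza: 09:15-10:30, 13:15-14:45, 15:15-16:15.
Rosa ∩ Esperanza ∩ Wei: 09:15-10:30, 13:45-14:45, 15:15-16:15.
Rosa ∩ Esperanza ∩ Wei ∩ Clara: 15:45-16:15.
Rosa ∩ Esperanza ∩ Wei ∩ Clara ∩ Emeka: ∅.
Rosa ∩ Esperanza ∩ Wei ∩ Clara ∩ Emeka ∩ Kavya: ∅.
There is no time when everyone is free.
No common window is at least 90 minutes long.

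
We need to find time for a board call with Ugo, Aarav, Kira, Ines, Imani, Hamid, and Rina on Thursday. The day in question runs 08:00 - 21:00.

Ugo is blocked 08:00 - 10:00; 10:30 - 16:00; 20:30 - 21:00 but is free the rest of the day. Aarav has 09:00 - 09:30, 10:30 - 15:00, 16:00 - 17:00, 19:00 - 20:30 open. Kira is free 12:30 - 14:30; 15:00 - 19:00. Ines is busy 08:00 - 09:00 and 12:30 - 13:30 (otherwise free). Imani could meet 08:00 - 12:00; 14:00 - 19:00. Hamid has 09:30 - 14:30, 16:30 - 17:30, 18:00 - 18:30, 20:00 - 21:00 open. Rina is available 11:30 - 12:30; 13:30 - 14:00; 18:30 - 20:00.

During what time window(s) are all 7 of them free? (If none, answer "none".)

none

Ugo free: 10:00-10:30, 16:00-20:30 (invert busy blocks within the working day).
Aarav free: 09:00-09:30, 10:30-15:00, 16:00-17:00, 19:00-20:30.
Kira free: 12:30-14:30, 15:00-19:00.
Ines free: 09:00-12:30, 13:30-21:00 (invert busy blocks within the working day).
Imani free: 08:00-12:00, 14:00-19:00.
Hamid free: 09:30-14:30, 16:30-17:30, 18:00-18:30, 20:00-21:00.
Rina free: 11:30-12:30, 13:30-14:00, 18:30-20:00.
Ugo ∩ Aarav: 16:00-17:00, 19:00-20:30.
Ugo ∩ Aarav ∩ Kira: 16:00-17:00.
Ugo ∩ Aarav ∩ Kira ∩ Ines: 16:00-17:00.
Ugo ∩ Aarav ∩ Kira ∩ Ines ∩ Imani: 16:00-17:00.
Ugo ∩ Aarav ∩ Kira ∩ Ines ∩ Imani ∩ Hamid: 16:30-17:00.
Ugo ∩ Aarav ∩ Kira ∩ Ines ∩ Imani ∩ Hamid ∩ Rina: ∅.
There is no time when everyone is free.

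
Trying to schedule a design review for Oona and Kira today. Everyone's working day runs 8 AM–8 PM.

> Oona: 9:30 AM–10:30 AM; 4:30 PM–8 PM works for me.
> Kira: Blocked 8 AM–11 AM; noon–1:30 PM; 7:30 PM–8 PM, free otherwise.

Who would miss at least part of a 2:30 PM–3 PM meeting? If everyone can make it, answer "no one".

Oona

Oona free: 09:30-10:30, 16:30-20:00.
Kira free: 11:00-12:00, 13:30-19:30 (invert busy blocks within the working day).
Oona: not fully free for 14:30-15:00. Kira: free for 14:30-15:00.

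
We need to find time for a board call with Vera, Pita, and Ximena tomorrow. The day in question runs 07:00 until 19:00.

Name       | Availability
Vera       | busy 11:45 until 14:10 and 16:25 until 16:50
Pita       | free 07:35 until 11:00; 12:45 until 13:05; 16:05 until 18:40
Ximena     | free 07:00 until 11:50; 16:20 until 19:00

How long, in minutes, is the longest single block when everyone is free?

Vera free: 07:00-11:45, 14:10-16:25, 16:50-19:00 (invert busy blocks within the working day).
Pita free: 07:35-11:00, 12:45-13:05, 16:05-18:40.
Ximena free: 07:00-11:50, 16:20-19:00.
Vera ∩ Pita: 07:35-11:00, 16:05-16:25, 16:50-18:40.
Vera ∩ Pita ∩ Ximena: 07:35-11:00, 16:20-16:25, 16:50-18:40.
Those are the intersection windows.
The longest is 07:35-11:00 at 205 minutes.

205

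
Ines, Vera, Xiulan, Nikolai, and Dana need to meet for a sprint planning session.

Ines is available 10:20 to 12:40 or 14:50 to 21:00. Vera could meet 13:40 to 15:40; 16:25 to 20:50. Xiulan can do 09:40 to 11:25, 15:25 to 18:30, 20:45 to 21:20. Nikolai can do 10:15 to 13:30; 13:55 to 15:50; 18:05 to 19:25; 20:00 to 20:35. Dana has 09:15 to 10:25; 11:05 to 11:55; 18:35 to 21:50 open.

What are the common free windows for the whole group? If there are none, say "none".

Ines ∩ Vera: 14:50-15:40, 16:25-20:50.
Ines ∩ Vera ∩ Xiulan: 15:25-15:40, 16:25-18:30, 20:45-20:50.
Ines ∩ Vera ∩ Xiulan ∩ Nikolai: 15:25-15:40, 18:05-18:30.
Ines ∩ Vera ∩ Xiulan ∩ Nikolai ∩ Dana: ∅.
There is no time when everyone is free.

none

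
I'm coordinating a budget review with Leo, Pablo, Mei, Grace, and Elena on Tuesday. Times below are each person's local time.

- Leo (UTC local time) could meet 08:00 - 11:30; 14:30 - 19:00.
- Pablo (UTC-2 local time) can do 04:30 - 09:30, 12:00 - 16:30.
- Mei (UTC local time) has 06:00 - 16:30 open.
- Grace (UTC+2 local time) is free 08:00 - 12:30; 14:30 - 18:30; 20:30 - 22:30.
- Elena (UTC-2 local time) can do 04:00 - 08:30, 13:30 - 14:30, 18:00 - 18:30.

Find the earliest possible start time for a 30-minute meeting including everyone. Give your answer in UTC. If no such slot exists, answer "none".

Leo in UTC: 08:00-11:30, 14:30-19:00.
Pablo in UTC: 06:30-11:30, 14:00-18:30 (add 2h to convert from UTC-2).
Mei in UTC: 06:00-16:30.
Grace in UTC: 06:00-10:30, 12:30-16:30, 18:30-20:30 (subtract 2h to convert from UTC+2).
Elena in UTC: 06:00-10:30, 15:30-16:30, 20:00-20:30 (add 2h to convert from UTC-2).
Leo ∩ Pablo: 08:00-11:30, 14:30-18:30.
Leo ∩ Pablo ∩ Mei: 08:00-11:30, 14:30-16:30.
Leo ∩ Pablo ∩ Mei ∩ Grace: 08:00-10:30, 14:30-16:30.
Leo ∩ Pablo ∩ Mei ∩ Grace ∩ Elena: 08:00-10:30, 15:30-16:30.
So the common availability across everyone is 08:00-10:30, 15:30-16:30.
The first common window of at least 30 minutes is 08:00-10:30, so the earliest start is 08:00.

08:00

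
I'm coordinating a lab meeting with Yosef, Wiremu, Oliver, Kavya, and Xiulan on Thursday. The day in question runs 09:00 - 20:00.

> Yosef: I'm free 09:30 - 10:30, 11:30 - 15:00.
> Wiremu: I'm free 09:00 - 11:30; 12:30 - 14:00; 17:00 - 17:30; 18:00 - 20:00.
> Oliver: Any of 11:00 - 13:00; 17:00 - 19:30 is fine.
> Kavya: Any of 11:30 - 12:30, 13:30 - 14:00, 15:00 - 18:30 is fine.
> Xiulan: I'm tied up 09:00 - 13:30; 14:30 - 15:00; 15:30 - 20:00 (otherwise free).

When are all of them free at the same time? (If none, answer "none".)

none

Yosef free: 09:30-10:30, 11:30-15:00.
Wiremu free: 09:00-11:30, 12:30-14:00, 17:00-17:30, 18:00-20:00.
Oliver free: 11:00-13:00, 17:00-19:30.
Kavya free: 11:30-12:30, 13:30-14:00, 15:00-18:30.
Xiulan free: 13:30-14:30, 15:00-15:30 (invert busy blocks within the working day).
Yosef ∩ Wiremu: 09:30-10:30, 12:30-14:00.
Yosef ∩ Wiremu ∩ Oliver: 12:30-13:00.
Yosef ∩ Wiremu ∩ Oliver ∩ Kavya: ∅.
Yosef ∩ Wiremu ∩ Oliver ∩ Kavya ∩ Xiulan: ∅.
There is no time when everyone is free.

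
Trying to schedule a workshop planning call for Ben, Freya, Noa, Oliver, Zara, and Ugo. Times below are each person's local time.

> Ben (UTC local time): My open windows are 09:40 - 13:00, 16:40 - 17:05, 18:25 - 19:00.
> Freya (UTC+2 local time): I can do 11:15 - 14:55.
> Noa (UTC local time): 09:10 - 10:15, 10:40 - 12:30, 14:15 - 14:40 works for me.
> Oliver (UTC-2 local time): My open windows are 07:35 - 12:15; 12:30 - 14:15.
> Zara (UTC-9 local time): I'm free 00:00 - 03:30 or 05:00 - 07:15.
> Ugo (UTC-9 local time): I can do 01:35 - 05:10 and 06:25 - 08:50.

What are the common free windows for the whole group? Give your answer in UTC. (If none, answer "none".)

10:40-12:30

Ben in UTC: 09:40-13:00, 16:40-17:05, 18:25-19:00.
Freya in UTC: 09:15-12:55 (subtract 2h to convert from UTC+2).
Noa in UTC: 09:10-10:15, 10:40-12:30, 14:15-14:40.
Oliver in UTC: 09:35-14:15, 14:30-16:15 (add 2h to convert from UTC-2).
Zara in UTC: 09:00-12:30, 14:00-16:15 (add 9h to convert from UTC-9).
Ugo in UTC: 10:35-14:10, 15:25-17:50 (add 9h to convert from UTC-9).
Ben ∩ Freya: 09:40-12:55.
Ben ∩ Freya ∩ Noa: 09:40-10:15, 10:40-12:30.
Ben ∩ Freya ∩ Noa ∩ Oliver: 09:40-10:15, 10:40-12:30.
Ben ∩ Freya ∩ Noa ∩ Oliver ∩ Zara: 09:40-10:15, 10:40-12:30.
Ben ∩ Freya ∩ Noa ∩ Oliver ∩ Zara ∩ Ugo: 10:40-12:30.
So the common availability across everyone is 10:40-12:30.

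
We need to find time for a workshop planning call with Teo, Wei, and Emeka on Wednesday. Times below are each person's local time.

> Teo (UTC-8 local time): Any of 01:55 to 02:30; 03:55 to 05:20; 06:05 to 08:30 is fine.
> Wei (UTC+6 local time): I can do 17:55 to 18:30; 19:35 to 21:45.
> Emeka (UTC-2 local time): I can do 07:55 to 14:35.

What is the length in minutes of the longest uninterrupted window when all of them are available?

Teo in UTC: 09:55-10:30, 11:55-13:20, 14:05-16:30 (add 8h to convert from UTC-8).
Wei in UTC: 11:55-12:30, 13:35-15:45 (subtract 6h to convert from UTC+6).
Emeka in UTC: 09:55-16:35 (add 2h to convert from UTC-2).
Teo ∩ Wei: 11:55-12:30, 14:05-15:45.
Teo ∩ Wei ∩ Emeka: 11:55-12:30, 14:05-15:45.
Those are the intersection windows.
The longest is 14:05-15:45 at 100 minutes.

100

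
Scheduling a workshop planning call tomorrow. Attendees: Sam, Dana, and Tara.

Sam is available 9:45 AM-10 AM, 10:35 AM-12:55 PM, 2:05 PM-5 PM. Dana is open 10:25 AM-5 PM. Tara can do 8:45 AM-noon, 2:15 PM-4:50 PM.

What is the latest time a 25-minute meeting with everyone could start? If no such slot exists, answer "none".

Sam ∩ Dana: 10:35-12:55, 14:05-17:00.
Sam ∩ Dana ∩ Tara: 10:35-12:00, 14:15-16:50.
The last common window of at least 25 minutes is 14:15-16:50; a 25-minute meeting can start as late as 16:25 and still end by 16:50.

16:25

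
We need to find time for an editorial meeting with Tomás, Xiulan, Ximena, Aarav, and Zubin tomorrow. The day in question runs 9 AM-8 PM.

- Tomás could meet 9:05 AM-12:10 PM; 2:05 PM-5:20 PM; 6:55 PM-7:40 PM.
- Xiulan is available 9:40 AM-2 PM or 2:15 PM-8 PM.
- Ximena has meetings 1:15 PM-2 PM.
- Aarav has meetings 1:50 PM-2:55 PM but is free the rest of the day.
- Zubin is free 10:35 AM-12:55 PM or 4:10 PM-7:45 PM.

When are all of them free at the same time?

Tomás free: 09:05-12:10, 14:05-17:20, 18:55-19:40.
Xiulan free: 09:40-14:00, 14:15-20:00.
Ximena free: 09:00-13:15, 14:00-20:00 (invert busy blocks within the working day).
Aarav free: 09:00-13:50, 14:55-20:00 (invert busy blocks within the working day).
Zubin free: 10:35-12:55, 16:10-19:45.
Tomás ∩ Xiulan: 09:40-12:10, 14:15-17:20, 18:55-19:40.
Tomás ∩ Xiulan ∩ Ximena: 09:40-12:10, 14:15-17:20, 18:55-19:40.
Tomás ∩ Xiulan ∩ Ximena ∩ Aarav: 09:40-12:10, 14:55-17:20, 18:55-19:40.
Tomás ∩ Xiulan ∩ Ximena ∩ Aarav ∩ Zubin: 10:35-12:10, 16:10-17:20, 18:55-19:40.

10:35-12:10, 16:10-17:20, 18:55-19:40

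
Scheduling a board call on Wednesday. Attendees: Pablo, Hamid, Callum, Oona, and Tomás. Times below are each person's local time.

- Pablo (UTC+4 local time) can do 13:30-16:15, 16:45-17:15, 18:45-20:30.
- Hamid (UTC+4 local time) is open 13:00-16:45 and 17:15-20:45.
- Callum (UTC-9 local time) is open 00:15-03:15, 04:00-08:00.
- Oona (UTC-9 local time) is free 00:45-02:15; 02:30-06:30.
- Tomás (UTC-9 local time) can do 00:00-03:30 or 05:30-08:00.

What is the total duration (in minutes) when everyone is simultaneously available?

Pablo in UTC: 09:30-12:15, 12:45-13:15, 14:45-16:30 (subtract 4h to convert from UTC+4).
Hamid in UTC: 09:00-12:45, 13:15-16:45 (subtract 4h to convert from UTC+4).
Callum in UTC: 09:15-12:15, 13:00-17:00 (add 9h to convert from UTC-9).
Oona in UTC: 09:45-11:15, 11:30-15:30 (add 9h to convert from UTC-9).
Tomás in UTC: 09:00-12:30, 14:30-17:00 (add 9h to convert from UTC-9).
Pablo ∩ Hamid: 09:30-12:15, 14:45-16:30.
Pablo ∩ Hamid ∩ Callum: 09:30-12:15, 14:45-16:30.
Pablo ∩ Hamid ∩ Callum ∩ Oona: 09:45-11:15, 11:30-12:15, 14:45-15:30.
Pablo ∩ Hamid ∩ Callum ∩ Oona ∩ Tomás: 09:45-11:15, 11:30-12:15, 14:45-15:30.
Those are the intersection windows.
Summing the common windows: 90 + 45 + 45 = 180 minutes.

180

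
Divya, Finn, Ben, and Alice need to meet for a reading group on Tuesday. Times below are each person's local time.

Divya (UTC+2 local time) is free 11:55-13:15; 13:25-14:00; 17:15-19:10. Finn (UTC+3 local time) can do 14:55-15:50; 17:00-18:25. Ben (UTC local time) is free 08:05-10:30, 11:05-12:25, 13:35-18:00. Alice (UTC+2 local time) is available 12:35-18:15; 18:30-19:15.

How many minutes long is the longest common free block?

10

Divya in UTC: 09:55-11:15, 11:25-12:00, 15:15-17:10 (subtract 2h to convert from UTC+2).
Finn in UTC: 11:55-12:50, 14:00-15:25 (subtract 3h to convert from UTC+3).
Ben in UTC: 08:05-10:30, 11:05-12:25, 13:35-18:00.
Alice in UTC: 10:35-16:15, 16:30-17:15 (subtract 2h to convert from UTC+2).
Divya ∩ Finn: 11:55-12:00, 15:15-15:25.
Divya ∩ Finn ∩ Ben: 11:55-12:00, 15:15-15:25.
Divya ∩ Finn ∩ Ben ∩ Alice: 11:55-12:00, 15:15-15:25.
The longest is 15:15-15:25 at 10 minutes.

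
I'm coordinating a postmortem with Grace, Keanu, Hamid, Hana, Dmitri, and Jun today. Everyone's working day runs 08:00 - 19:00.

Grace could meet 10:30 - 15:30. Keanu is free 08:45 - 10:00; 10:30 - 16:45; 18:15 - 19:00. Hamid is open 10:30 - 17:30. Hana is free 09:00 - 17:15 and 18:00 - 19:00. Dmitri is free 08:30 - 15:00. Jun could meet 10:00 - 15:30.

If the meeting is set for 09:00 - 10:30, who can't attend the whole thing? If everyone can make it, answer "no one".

Grace: not fully free for 09:00-10:30. Keanu: not fully free for 09:00-10:30. Hamid: not fully free for 09:00-10:30. Hana: free for 09:00-10:30. Dmitri: free for 09:00-10:30. Jun: not fully free for 09:00-10:30.

Grace, Hamid, Jun, Keanu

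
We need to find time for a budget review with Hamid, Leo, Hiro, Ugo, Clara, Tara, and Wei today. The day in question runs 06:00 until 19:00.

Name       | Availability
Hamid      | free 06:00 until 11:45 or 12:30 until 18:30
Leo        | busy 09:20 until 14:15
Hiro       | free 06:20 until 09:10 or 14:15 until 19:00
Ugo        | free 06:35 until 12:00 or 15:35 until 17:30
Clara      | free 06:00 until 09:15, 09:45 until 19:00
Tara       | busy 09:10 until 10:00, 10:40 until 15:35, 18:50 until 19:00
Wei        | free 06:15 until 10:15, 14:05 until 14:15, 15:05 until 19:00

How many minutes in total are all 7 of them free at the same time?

Hamid free: 06:00-11:45, 12:30-18:30.
Leo free: 06:00-09:20, 14:15-19:00 (invert busy blocks within the working day).
Hiro free: 06:20-09:10, 14:15-19:00.
Ugo free: 06:35-12:00, 15:35-17:30.
Clara free: 06:00-09:15, 09:45-19:00.
Tara free: 06:00-09:10, 10:00-10:40, 15:35-18:50 (invert busy blocks within the working day).
Wei free: 06:15-10:15, 14:05-14:15, 15:05-19:00.
Hamid ∩ Leo: 06:00-09:20, 14:15-18:30.
Hamid ∩ Leo ∩ Hiro: 06:20-09:10, 14:15-18:30.
Hamid ∩ Leo ∩ Hiro ∩ Ugo: 06:35-09:10, 15:35-17:30.
Hamid ∩ Leo ∩ Hiro ∩ Ugo ∩ Clara: 06:35-09:10, 15:35-17:30.
Hamid ∩ Leo ∩ Hiro ∩ Ugo ∩ Clara ∩ Tara: 06:35-09:10, 15:35-17:30.
Hamid ∩ Leo ∩ Hiro ∩ Ugo ∩ Clara ∩ Tara ∩ Wei: 06:35-09:10, 15:35-17:30.
Those are the intersection windows.
Summing the common windows: 155 + 115 = 270 minutes.

270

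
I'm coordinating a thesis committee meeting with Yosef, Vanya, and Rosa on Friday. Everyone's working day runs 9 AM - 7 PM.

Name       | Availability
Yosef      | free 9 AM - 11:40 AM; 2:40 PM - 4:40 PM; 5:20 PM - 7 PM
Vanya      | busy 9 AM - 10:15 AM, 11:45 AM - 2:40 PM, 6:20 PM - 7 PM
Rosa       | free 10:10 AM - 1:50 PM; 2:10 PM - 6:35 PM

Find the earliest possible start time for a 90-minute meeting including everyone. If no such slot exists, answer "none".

Yosef free: 09:00-11:40, 14:40-16:40, 17:20-19:00.
Vanya free: 10:15-11:45, 14:40-18:20 (invert busy blocks within the working day).
Rosa free: 10:10-13:50, 14:10-18:35.
Yosef ∩ Vanya: 10:15-11:40, 14:40-16:40, 17:20-18:20.
Yosef ∩ Vanya ∩ Rosa: 10:15-11:40, 14:40-16:40, 17:20-18:20.
So the common availability across everyone is 10:15-11:40, 14:40-16:40, 17:20-18:20.
The first common window of at least 90 minutes is 14:40-16:40, so the earliest start is 14:40.

14:40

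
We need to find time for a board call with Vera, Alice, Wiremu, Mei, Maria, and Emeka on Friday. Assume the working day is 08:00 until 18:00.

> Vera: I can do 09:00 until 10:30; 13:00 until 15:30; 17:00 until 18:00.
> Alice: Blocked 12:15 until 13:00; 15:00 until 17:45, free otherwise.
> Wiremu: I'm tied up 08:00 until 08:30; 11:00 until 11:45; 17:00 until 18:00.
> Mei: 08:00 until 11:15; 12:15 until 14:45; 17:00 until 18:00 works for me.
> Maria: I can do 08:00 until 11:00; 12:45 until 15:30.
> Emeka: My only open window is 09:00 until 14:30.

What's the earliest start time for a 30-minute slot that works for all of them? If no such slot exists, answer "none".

Vera free: 09:00-10:30, 13:00-15:30, 17:00-18:00.
Alice free: 08:00-12:15, 13:00-15:00, 17:45-18:00 (invert busy blocks within the working day).
Wiremu free: 08:30-11:00, 11:45-17:00 (invert busy blocks within the working day).
Mei free: 08:00-11:15, 12:15-14:45, 17:00-18:00.
Maria free: 08:00-11:00, 12:45-15:30.
Emeka free: 09:00-14:30.
Vera ∩ Alice: 09:00-10:30, 13:00-15:00, 17:45-18:00.
Vera ∩ Alice ∩ Wiremu: 09:00-10:30, 13:00-15:00.
Vera ∩ Alice ∩ Wiremu ∩ Mei: 09:00-10:30, 13:00-14:45.
Vera ∩ Alice ∩ Wiremu ∩ Mei ∩ Maria: 09:00-10:30, 13:00-14:45.
Vera ∩ Alice ∩ Wiremu ∩ Mei ∩ Maria ∩ Emeka: 09:00-10:30, 13:00-14:30.
The first common window of at least 30 minutes is 09:00-10:30, so the earliest start is 09:00.

09:00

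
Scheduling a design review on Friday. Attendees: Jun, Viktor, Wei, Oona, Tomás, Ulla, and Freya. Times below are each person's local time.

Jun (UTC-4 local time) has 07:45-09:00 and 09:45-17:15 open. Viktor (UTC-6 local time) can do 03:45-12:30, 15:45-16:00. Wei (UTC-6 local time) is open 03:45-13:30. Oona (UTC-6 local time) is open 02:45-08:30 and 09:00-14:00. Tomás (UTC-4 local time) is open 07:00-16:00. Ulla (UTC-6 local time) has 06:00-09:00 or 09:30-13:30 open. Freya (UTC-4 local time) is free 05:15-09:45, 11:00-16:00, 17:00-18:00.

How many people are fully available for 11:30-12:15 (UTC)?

Jun in UTC: 11:45-13:00, 13:45-21:15 (add 4h to convert from UTC-4).
Viktor in UTC: 09:45-18:30, 21:45-22:00 (add 6h to convert from UTC-6).
Wei in UTC: 09:45-19:30 (add 6h to convert from UTC-6).
Oona in UTC: 08:45-14:30, 15:00-20:00 (add 6h to convert from UTC-6).
Tomás in UTC: 11:00-20:00 (add 4h to convert from UTC-4).
Ulla in UTC: 12:00-15:00, 15:30-19:30 (add 6h to convert from UTC-6).
Freya in UTC: 09:15-13:45, 15:00-20:00, 21:00-22:00 (add 4h to convert from UTC-4).
Viktor, Wei, Oona, Tomás, and Freya can make the full 11:30-12:15 slot — that's 5.

5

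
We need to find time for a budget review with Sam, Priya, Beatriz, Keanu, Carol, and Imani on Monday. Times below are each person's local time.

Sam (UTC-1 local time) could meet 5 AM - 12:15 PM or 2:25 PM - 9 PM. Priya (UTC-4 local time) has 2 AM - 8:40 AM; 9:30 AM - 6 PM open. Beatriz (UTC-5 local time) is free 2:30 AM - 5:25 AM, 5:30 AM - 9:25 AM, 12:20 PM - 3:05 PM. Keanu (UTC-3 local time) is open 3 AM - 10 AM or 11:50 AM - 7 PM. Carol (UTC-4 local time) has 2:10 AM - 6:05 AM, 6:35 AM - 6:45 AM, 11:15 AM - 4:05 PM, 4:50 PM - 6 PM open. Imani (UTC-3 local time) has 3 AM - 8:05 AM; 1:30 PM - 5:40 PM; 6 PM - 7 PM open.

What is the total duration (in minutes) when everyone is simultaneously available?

Sam in UTC: 06:00-13:15, 15:25-22:00 (add 1h to convert from UTC-1).
Priya in UTC: 06:00-12:40, 13:30-22:00 (add 4h to convert from UTC-4).
Beatriz in UTC: 07:30-10:25, 10:30-14:25, 17:20-20:05 (add 5h to convert from UTC-5).
Keanu in UTC: 06:00-13:00, 14:50-22:00 (add 3h to convert from UTC-3).
Carol in UTC: 06:10-10:05, 10:35-10:45, 15:15-20:05, 20:50-22:00 (add 4h to convert from UTC-4).
Imani in UTC: 06:00-11:05, 16:30-20:40, 21:00-22:00 (add 3h to convert from UTC-3).
Sam ∩ Priya: 06:00-12:40, 15:25-22:00.
Sam ∩ Priya ∩ Beatriz: 07:30-10:25, 10:30-12:40, 17:20-20:05.
Sam ∩ Priya ∩ Beatriz ∩ Keanu: 07:30-10:25, 10:30-12:40, 17:20-20:05.
Sam ∩ Priya ∩ Beatriz ∩ Keanu ∩ Carol: 07:30-10:05, 10:35-10:45, 17:20-20:05.
Sam ∩ Priya ∩ Beatriz ∩ Keanu ∩ Carol ∩ Imani: 07:30-10:05, 10:35-10:45, 17:20-20:05.
So the common availability across everyone is 07:30-10:05, 10:35-10:45, 17:20-20:05.
Summing the common windows: 155 + 10 + 165 = 330 minutes.

330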